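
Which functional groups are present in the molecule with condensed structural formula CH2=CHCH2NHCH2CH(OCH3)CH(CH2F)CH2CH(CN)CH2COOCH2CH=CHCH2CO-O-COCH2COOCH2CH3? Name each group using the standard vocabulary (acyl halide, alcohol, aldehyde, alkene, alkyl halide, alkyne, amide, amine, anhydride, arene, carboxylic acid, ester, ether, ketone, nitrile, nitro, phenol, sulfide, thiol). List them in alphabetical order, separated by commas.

alkene, alkyl halide, amine, anhydride, ester, ether, nitrile

C=C double bond → alkene.
C–N–C with sp³ carbons and no adjacent C=O → amine (secondary).
pendant –OCH3: C–O–C with sp³ C, no adjacent C=O → ether.
pendant –CH2X: halogen on sp³ carbon → alkyl halide.
pendant –C≡N: nitrile.
–C(=O)–O–C with C on the carbonyl side → ester.
C=C double bond → alkene.
two acyl groups sharing one oxygen, –C(=O)–O–C(=O)– → anhydride.
–C(=O)OCH2CH3: carbonyl C bonded to C and to –OEt → ester.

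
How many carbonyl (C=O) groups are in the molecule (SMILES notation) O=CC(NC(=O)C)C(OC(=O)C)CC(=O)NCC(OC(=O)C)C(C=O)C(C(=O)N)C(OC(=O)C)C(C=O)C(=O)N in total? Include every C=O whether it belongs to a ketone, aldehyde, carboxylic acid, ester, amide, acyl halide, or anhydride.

10

OHC: aldehyde, 1 C=O (running total 1).
CH(NHCOCH3): amide, 1 C=O (running total 2).
CH(OCOCH3): ester, 1 C=O (running total 3).
CH2CONHCH2: amide, 1 C=O (running total 4).
CH(OCOCH3): ester, 1 C=O (running total 5).
CH(CHO): aldehyde, 1 C=O (running total 6).
CH(CONH2): amide, 1 C=O (running total 7).
CH(OCOCH3): ester, 1 C=O (running total 8).
CH(CHO): aldehyde, 1 C=O (running total 9).
CONH2: amide, 1 C=O (running total 10).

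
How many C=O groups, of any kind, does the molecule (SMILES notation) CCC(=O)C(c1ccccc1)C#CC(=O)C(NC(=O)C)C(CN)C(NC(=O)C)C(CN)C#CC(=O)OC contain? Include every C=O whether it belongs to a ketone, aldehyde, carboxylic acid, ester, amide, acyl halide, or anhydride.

CO: ketone, 1 C=O (running total 1).
CO: ketone, 1 C=O (running total 2).
CH(NHCOCH3): amide, 1 C=O (running total 3).
CH(NHCOCH3): amide, 1 C=O (running total 4).
COOCH3: ester, 1 C=O (running total 5).

5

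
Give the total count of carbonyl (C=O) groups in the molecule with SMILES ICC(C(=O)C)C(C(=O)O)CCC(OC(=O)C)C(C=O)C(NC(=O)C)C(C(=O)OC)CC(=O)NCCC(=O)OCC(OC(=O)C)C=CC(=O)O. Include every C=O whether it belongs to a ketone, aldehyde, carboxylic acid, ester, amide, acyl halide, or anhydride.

10

CH(COCH3): ketone, 1 C=O (running total 1).
CH(COOH): carboxylic acid, 1 C=O (running total 2).
CH(OCOCH3): ester, 1 C=O (running total 3).
CH(CHO): aldehyde, 1 C=O (running total 4).
CH(NHCOCH3): amide, 1 C=O (running total 5).
CH(COOCH3): ester, 1 C=O (running total 6).
CH2CONHCH2: amide, 1 C=O (running total 7).
CH2COOCH2: ester, 1 C=O (running total 8).
CH(OCOCH3): ester, 1 C=O (running total 9).
COOH: carboxylic acid, 1 C=O (running total 10).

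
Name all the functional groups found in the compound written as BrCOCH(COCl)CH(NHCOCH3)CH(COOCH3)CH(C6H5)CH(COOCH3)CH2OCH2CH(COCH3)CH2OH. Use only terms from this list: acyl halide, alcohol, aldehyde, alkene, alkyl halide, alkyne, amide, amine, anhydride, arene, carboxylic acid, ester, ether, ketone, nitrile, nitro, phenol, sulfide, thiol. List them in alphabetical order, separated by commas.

Taking each segment in turn:
  BrCO: –C(=O)Br: carbonyl C bonded to C and to a halogen → acyl halide (not alkyl halide).
  CH(COCl): pendant –C(=O)X: carbonyl C bonded to C and halogen → acyl halide.
  CH(NHCOCH3): pendant –NHC(=O)CH3: N bonded to a carbonyl → amide (not amine).
  CH(COOCH3): pendant –COOCH3: carbonyl C bonded to C and –OCH3 → ester.
  CH(C6H5): pendant –C6H5: benzene ring → arene.
  CH(COOCH3): pendant –COOCH3: carbonyl C bonded to C and –OCH3 → ester.
  CH2OCH2: C–O–C with sp³ carbons on both sides and no adjacent C=O → ether.
  CH(COCH3): pendant –COCH3: carbonyl C bonded to two carbons → ketone.
  CH2OH: –OH on an sp³ carbon → alcohol.

acyl halide, alcohol, amide, arene, ester, ether, ketone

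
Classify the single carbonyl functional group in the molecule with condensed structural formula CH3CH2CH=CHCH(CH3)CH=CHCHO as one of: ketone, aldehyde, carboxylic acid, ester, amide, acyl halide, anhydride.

aldehyde

The carbonyl is in the CHO segment: terminal –CHO: carbonyl C bonded to H and C → aldehyde.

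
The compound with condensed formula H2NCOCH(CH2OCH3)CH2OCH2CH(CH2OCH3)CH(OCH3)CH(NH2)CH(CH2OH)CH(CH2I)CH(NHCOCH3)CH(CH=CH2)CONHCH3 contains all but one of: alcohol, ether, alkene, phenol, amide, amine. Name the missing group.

phenol

alkene: present (CH(CH=CH2) — pendant –CH=CH2: C=C double bond → alkene).
amine: present (CH(NH2) — –NH2 on an sp³ carbon with no adjacent C=O → amine).
amide: present (H2NCO — –C(=O)NH2: carbonyl C bonded to C and to N → amide (the N is not a separate amine)).
alcohol: present (CH(CH2OH) — pendant –CH2OH on an sp³ backbone C → alcohol).
ether: present (CH(CH2OCH3) — pendant –CH2OCH3: C–O–C linkage → ether).
phenol: absent. In CH(CH2OH), the –OH is on an sp³ carbon, not on an aromatic ring, so it is an alcohol.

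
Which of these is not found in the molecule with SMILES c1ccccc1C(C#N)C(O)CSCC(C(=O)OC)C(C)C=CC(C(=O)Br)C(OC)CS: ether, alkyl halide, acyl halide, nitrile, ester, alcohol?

nitrile: present (CH(CN) — pendant –C≡N: nitrile).
acyl halide: present (CH(COBr) — pendant –C(=O)X: carbonyl C bonded to C and halogen → acyl halide).
ether: present (CH(OCH3) — pendant –OCH3: C–O–C with sp³ C, no adjacent C=O → ether).
ester: present (CH(COOCH3) — pendant –COOCH3: carbonyl C bonded to C and –OCH3 → ester).
alcohol: present (CH(OH) — –OH on an sp³ carbon → alcohol (secondary)).
alkyl halide: absent. In CH(COBr), the halogen is on a carbonyl carbon, which makes it an acyl halide, not an alkyl halide.

alkyl halide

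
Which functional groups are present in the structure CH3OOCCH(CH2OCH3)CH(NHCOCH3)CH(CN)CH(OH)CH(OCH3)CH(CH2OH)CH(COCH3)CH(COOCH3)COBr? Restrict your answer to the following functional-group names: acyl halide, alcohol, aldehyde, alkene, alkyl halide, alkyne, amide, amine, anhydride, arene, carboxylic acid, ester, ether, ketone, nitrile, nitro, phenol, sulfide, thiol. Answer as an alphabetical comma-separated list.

acyl halide, alcohol, amide, ester, ether, ketone, nitrile

Taking each segment in turn:
  CH3OOC: CH3O–C(=O)–: carbonyl C bonded to C and to –OCH3 → ester (not ketone + ether).
  CH(CH2OCH3): pendant –CH2OCH3: C–O–C linkage → ether.
  CH(NHCOCH3): pendant –NHC(=O)CH3: N bonded to a carbonyl → amide (not amine).
  CH(CN): pendant –C≡N: nitrile.
  CH(OH): –OH on an sp³ carbon → alcohol (secondary).
  CH(OCH3): pendant –OCH3: C–O–C with sp³ C, no adjacent C=O → ether.
  CH(CH2OH): pendant –CH2OH on an sp³ backbone C → alcohol.
  CH(COCH3): pendant –COCH3: carbonyl C bonded to two carbons → ketone.
  CH(COOCH3): pendant –COOCH3: carbonyl C bonded to C and –OCH3 → ester.
  COBr: –C(=O)Br: carbonyl C bonded to C and to a halogen → acyl halide (not alkyl halide).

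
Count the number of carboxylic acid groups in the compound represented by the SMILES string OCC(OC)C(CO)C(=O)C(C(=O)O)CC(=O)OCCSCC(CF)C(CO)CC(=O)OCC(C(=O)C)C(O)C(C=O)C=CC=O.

1

Reading the structure from left to right:
  HOCH2: HO– on an sp³ carbon → alcohol.
  CH(OCH3): pendant –OCH3: C–O–C with sp³ C, no adjacent C=O → ether.
  CH(CH2OH): pendant –CH2OH on an sp³ backbone C → alcohol.
  CO: –C(=O)– with carbon on both sides → ketone.
  CH(COOH): pendant –COOH: carbonyl C bonded to C and –OH → carboxylic acid.
  CH2COOCH2: –C(=O)–O–C with C on the carbonyl side → ester.
  CH2SCH2: C–S–C linkage → sulfide (thioether).
  CH(CH2F): pendant –CH2X: halogen on sp³ carbon → alkyl halide.
  CH(CH2OH): pendant –CH2OH on an sp³ backbone C → alcohol.
  CH2COOCH2: –C(=O)–O–C with C on the carbonyl side → ester.
  CH(COCH3): pendant –COCH3: carbonyl C bonded to two carbons → ketone.
  CH(OH): –OH on an sp³ carbon → alcohol (secondary).
  CH(CHO): pendant –CHO: carbonyl C bonded to C and H → aldehyde.
  CH=CH: C=C double bond → alkene.
  CHO: terminal –CHO: carbonyl C bonded to H and C → aldehyde.
Carboxylic acid appears at: CH(COOH) → 1.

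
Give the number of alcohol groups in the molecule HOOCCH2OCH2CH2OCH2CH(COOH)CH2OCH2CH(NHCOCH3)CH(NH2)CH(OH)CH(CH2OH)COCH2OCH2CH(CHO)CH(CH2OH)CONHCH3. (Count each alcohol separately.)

Working along the chain:
  HOOC: –COOH: carbonyl C bonded to –OH and C → carboxylic acid (the –OH is not a separate alcohol).
  CH2OCH2: C–O–C with sp³ carbons on both sides and no adjacent C=O → ether.
  CH2OCH2: C–O–C with sp³ carbons on both sides and no adjacent C=O → ether.
  CH(COOH): pendant –COOH: carbonyl C bonded to C and –OH → carboxylic acid.
  CH2OCH2: C–O–C with sp³ carbons on both sides and no adjacent C=O → ether.
  CH(NHCOCH3): pendant –NHC(=O)CH3: N bonded to a carbonyl → amide (not amine).
  CH(NH2): –NH2 on an sp³ carbon with no adjacent C=O → amine.
  CH(OH): –OH on an sp³ carbon → alcohol (secondary).
  CH(CH2OH): pendant –CH2OH on an sp³ backbone C → alcohol.
  CO: –C(=O)– with carbon on both sides → ketone.
  CH2OCH2: C–O–C with sp³ carbons on both sides and no adjacent C=O → ether.
  CH(CHO): pendant –CHO: carbonyl C bonded to C and H → aldehyde.
  CH(CH2OH): pendant –CH2OH on an sp³ backbone C → alcohol.
  CONHCH3: –C(=O)NHCH3: carbonyl C bonded to C and to N → amide (the N is not an amine).
Alcohol appears at: CH(OH), CH(CH2OH), CH(CH2OH) → 3.

3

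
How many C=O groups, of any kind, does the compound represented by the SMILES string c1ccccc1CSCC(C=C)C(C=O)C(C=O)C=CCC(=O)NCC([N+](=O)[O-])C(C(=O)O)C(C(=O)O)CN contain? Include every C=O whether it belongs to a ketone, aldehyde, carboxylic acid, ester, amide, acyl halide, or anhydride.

CH(CHO): aldehyde, 1 C=O (running total 1).
CH(CHO): aldehyde, 1 C=O (running total 2).
CH2CONHCH2: amide, 1 C=O (running total 3).
CH(COOH): carboxylic acid, 1 C=O (running total 4).
CH(COOH): carboxylic acid, 1 C=O (running total 5).

5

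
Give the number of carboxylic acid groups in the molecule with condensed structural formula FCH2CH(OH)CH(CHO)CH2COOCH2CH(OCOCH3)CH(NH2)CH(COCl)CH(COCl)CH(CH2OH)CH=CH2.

0

Taking each segment in turn:
  FCH2: halogen on an sp³ carbon → alkyl halide.
  CH(OH): –OH on an sp³ carbon → alcohol (secondary).
  CH(CHO): pendant –CHO: carbonyl C bonded to C and H → aldehyde.
  CH2COOCH2: –C(=O)–O–C with C on the carbonyl side → ester.
  CH(OCOCH3): pendant –OC(=O)CH3: an acyloxy group → ester.
  CH(NH2): –NH2 on an sp³ carbon with no adjacent C=O → amine.
  CH(COCl): pendant –C(=O)X: carbonyl C bonded to C and halogen → acyl halide.
  CH(COCl): pendant –C(=O)X: carbonyl C bonded to C and halogen → acyl halide.
  CH(CH2OH): pendant –CH2OH on an sp³ backbone C → alcohol.
  CH=CH2: C=C double bond → alkene.
No segment is a carboxylic acid: CH(OH) is alcohol, not carboxylic acid; CH(CHO) is aldehyde, not carboxylic acid; CH2COOCH2 is ester, not carboxylic acid. → 0.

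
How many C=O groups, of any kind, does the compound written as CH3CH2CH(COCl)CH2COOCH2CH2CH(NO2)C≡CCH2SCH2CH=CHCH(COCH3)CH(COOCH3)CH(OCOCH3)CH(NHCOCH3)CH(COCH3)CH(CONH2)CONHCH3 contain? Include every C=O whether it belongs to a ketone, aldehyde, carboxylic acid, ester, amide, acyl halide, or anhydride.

CH(COCl): acyl halide, 1 C=O (running total 1).
CH2COOCH2: ester, 1 C=O (running total 2).
CH(COCH3): ketone, 1 C=O (running total 3).
CH(COOCH3): ester, 1 C=O (running total 4).
CH(OCOCH3): ester, 1 C=O (running total 5).
CH(NHCOCH3): amide, 1 C=O (running total 6).
CH(COCH3): ketone, 1 C=O (running total 7).
CH(CONH2): amide, 1 C=O (running total 8).
CONHCH3: amide, 1 C=O (running total 9).

9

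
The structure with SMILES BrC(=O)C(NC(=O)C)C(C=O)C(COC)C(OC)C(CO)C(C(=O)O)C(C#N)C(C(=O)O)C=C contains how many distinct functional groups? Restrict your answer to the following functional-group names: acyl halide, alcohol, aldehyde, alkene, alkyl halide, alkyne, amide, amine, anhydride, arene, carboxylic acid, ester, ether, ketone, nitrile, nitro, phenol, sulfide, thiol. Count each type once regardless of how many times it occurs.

8

Taking each segment in turn:
  BrCO: –C(=O)Br: carbonyl C bonded to C and to a halogen → acyl halide (not alkyl halide).
  CH(NHCOCH3): pendant –NHC(=O)CH3: N bonded to a carbonyl → amide (not amine).
  CH(CHO): pendant –CHO: carbonyl C bonded to C and H → aldehyde.
  CH(CH2OCH3): pendant –CH2OCH3: C–O–C linkage → ether.
  CH(OCH3): pendant –OCH3: C–O–C with sp³ C, no adjacent C=O → ether.
  CH(CH2OH): pendant –CH2OH on an sp³ backbone C → alcohol.
  CH(COOH): pendant –COOH: carbonyl C bonded to C and –OH → carboxylic acid.
  CH(CN): pendant –C≡N: nitrile.
  CH(COOH): pendant –COOH: carbonyl C bonded to C and –OH → carboxylic acid.
  CH=CH2: C=C double bond → alkene.
Distinct types present: acyl halide, alcohol, aldehyde, alkene, amide, carboxylic acid, ether, nitrile.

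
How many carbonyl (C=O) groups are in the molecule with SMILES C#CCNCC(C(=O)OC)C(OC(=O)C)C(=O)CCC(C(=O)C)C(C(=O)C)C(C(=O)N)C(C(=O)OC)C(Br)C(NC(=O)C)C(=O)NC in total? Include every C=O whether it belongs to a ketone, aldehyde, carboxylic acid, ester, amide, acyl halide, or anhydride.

CH(COOCH3): ester, 1 C=O (running total 1).
CH(OCOCH3): ester, 1 C=O (running total 2).
CO: ketone, 1 C=O (running total 3).
CH(COCH3): ketone, 1 C=O (running total 4).
CH(COCH3): ketone, 1 C=O (running total 5).
CH(CONH2): amide, 1 C=O (running total 6).
CH(COOCH3): ester, 1 C=O (running total 7).
CH(NHCOCH3): amide, 1 C=O (running total 8).
CONHCH3: amide, 1 C=O (running total 9).

9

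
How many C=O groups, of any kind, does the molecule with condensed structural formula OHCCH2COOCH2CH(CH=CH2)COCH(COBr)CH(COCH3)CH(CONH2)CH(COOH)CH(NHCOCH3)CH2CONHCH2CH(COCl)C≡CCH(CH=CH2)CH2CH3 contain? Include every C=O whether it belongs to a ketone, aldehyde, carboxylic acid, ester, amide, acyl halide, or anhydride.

10

OHC: aldehyde, 1 C=O (running total 1).
CH2COOCH2: ester, 1 C=O (running total 2).
CO: ketone, 1 C=O (running total 3).
CH(COBr): acyl halide, 1 C=O (running total 4).
CH(COCH3): ketone, 1 C=O (running total 5).
CH(CONH2): amide, 1 C=O (running total 6).
CH(COOH): carboxylic acid, 1 C=O (running total 7).
CH(NHCOCH3): amide, 1 C=O (running total 8).
CH2CONHCH2: amide, 1 C=O (running total 9).
CH(COCl): acyl halide, 1 C=O (running total 10).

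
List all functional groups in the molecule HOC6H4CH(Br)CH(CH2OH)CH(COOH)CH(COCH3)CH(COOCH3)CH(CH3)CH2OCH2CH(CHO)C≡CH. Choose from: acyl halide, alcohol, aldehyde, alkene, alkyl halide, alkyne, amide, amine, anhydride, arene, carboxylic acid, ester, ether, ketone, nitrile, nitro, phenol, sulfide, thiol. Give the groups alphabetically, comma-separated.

alcohol, aldehyde, alkyl halide, alkyne, arene, carboxylic acid, ester, ether, ketone, phenol

Reading the structure from left to right:
  HOC6H4: –OH attached directly to an aromatic ring → phenol (not alcohol); the ring itself is an arene.
  CH(Br): halogen on an sp³ carbon → alkyl halide.
  CH(CH2OH): pendant –CH2OH on an sp³ backbone C → alcohol.
  CH(COOH): pendant –COOH: carbonyl C bonded to C and –OH → carboxylic acid.
  CH(COCH3): pendant –COCH3: carbonyl C bonded to two carbons → ketone.
  CH(COOCH3): pendant –COOCH3: carbonyl C bonded to C and –OCH3 → ester.
  CH2OCH2: C–O–C with sp³ carbons on both sides and no adjacent C=O → ether.
  CH(CHO): pendant –CHO: carbonyl C bonded to C and H → aldehyde.
  C≡CH: C≡C triple bond → alkyne.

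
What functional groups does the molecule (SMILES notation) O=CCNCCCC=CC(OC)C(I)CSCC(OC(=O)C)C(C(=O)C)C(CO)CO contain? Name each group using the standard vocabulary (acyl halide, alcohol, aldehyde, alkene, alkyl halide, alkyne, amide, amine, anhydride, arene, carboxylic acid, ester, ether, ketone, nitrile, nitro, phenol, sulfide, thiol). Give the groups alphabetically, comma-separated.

alcohol, aldehyde, alkene, alkyl halide, amine, ester, ether, ketone, sulfide

Taking each segment in turn:
  OHC: terminal –CHO: carbonyl C bonded to H and C → aldehyde.
  CH2NHCH2: C–N–C with sp³ carbons and no adjacent C=O → amine (secondary).
  CH=CH: C=C double bond → alkene.
  CH(OCH3): pendant –OCH3: C–O–C with sp³ C, no adjacent C=O → ether.
  CH(I): halogen on an sp³ carbon → alkyl halide.
  CH2SCH2: C–S–C linkage → sulfide (thioether).
  CH(OCOCH3): pendant –OC(=O)CH3: an acyloxy group → ester.
  CH(COCH3): pendant –COCH3: carbonyl C bonded to two carbons → ketone.
  CH(CH2OH): pendant –CH2OH on an sp³ backbone C → alcohol.
  CH2OH: –OH on an sp³ carbon → alcohol.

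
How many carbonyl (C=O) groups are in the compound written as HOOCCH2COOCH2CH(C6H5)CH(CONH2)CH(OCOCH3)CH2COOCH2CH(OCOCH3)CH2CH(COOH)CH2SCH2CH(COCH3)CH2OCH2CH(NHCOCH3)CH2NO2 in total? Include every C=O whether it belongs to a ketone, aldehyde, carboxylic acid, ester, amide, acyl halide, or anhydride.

9

HOOC: carboxylic acid, 1 C=O (running total 1).
CH2COOCH2: ester, 1 C=O (running total 2).
CH(CONH2): amide, 1 C=O (running total 3).
CH(OCOCH3): ester, 1 C=O (running total 4).
CH2COOCH2: ester, 1 C=O (running total 5).
CH(OCOCH3): ester, 1 C=O (running total 6).
CH(COOH): carboxylic acid, 1 C=O (running total 7).
CH(COCH3): ketone, 1 C=O (running total 8).
CH(NHCOCH3): amide, 1 C=O (running total 9).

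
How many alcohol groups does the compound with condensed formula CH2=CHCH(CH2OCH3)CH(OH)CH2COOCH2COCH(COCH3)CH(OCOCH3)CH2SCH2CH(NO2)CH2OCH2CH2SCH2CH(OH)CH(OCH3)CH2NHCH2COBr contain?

2

Taking each segment in turn:
  CH2=CH: C=C double bond → alkene.
  CH(CH2OCH3): pendant –CH2OCH3: C–O–C linkage → ether.
  CH(OH): –OH on an sp³ carbon → alcohol (secondary).
  CH2COOCH2: –C(=O)–O–C with C on the carbonyl side → ester.
  CO: –C(=O)– with carbon on both sides → ketone.
  CH(COCH3): pendant –COCH3: carbonyl C bonded to two carbons → ketone.
  CH(OCOCH3): pendant –OC(=O)CH3: an acyloxy group → ester.
  CH2SCH2: C–S–C linkage → sulfide (thioether).
  CH(NO2): –NO2 on an sp³ carbon → nitro (the N=O is not a carbonyl).
  CH2OCH2: C–O–C with sp³ carbons on both sides and no adjacent C=O → ether.
  CH2SCH2: C–S–C linkage → sulfide (thioether).
  CH(OH): –OH on an sp³ carbon → alcohol (secondary).
  CH(OCH3): pendant –OCH3: C–O–C with sp³ C, no adjacent C=O → ether.
  CH2NHCH2: C–N–C with sp³ carbons and no adjacent C=O → amine (secondary).
  COBr: –C(=O)Br: carbonyl C bonded to C and to a halogen → acyl halide (not alkyl halide).
Alcohol appears at: CH(OH), CH(OH) → 2.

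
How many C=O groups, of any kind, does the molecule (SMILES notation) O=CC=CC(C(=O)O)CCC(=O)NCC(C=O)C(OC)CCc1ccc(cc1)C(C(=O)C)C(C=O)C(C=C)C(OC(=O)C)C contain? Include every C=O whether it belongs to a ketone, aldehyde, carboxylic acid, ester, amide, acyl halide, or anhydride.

7

OHC: aldehyde, 1 C=O (running total 1).
CH(COOH): carboxylic acid, 1 C=O (running total 2).
CH2CONHCH2: amide, 1 C=O (running total 3).
CH(CHO): aldehyde, 1 C=O (running total 4).
CH(COCH3): ketone, 1 C=O (running total 5).
CH(CHO): aldehyde, 1 C=O (running total 6).
CH(OCOCH3): ester, 1 C=O (running total 7).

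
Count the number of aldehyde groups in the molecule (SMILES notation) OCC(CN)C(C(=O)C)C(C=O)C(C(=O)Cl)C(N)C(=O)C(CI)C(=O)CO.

1

HO– on an sp³ carbon → alcohol.
pendant –CH2NH2: N on sp³ C, no adjacent C=O → amine.
pendant –COCH3: carbonyl C bonded to two carbons → ketone.
pendant –CHO: carbonyl C bonded to C and H → aldehyde.
pendant –C(=O)X: carbonyl C bonded to C and halogen → acyl halide.
–NH2 on an sp³ carbon with no adjacent C=O → amine.
–C(=O)– with carbon on both sides → ketone.
pendant –CH2X: halogen on sp³ carbon → alkyl halide.
–C(=O)– with carbon on both sides → ketone.
–OH on an sp³ carbon → alcohol.
Aldehyde appears at: CH(CHO) → 1.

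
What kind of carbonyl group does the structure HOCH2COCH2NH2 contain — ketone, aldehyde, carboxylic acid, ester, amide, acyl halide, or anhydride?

The carbonyl is in the CO segment: –C(=O)– with carbon on both sides → ketone.

ketone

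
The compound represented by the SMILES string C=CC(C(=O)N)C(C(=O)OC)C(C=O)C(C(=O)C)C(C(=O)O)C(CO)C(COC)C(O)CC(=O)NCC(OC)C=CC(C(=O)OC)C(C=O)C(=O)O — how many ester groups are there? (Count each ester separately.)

2

Working along the chain:
  CH2=CH: C=C double bond → alkene.
  CH(CONH2): pendant –CONH2: carbonyl C bonded to C and N → amide.
  CH(COOCH3): pendant –COOCH3: carbonyl C bonded to C and –OCH3 → ester.
  CH(CHO): pendant –CHO: carbonyl C bonded to C and H → aldehyde.
  CH(COCH3): pendant –COCH3: carbonyl C bonded to two carbons → ketone.
  CH(COOH): pendant –COOH: carbonyl C bonded to C and –OH → carboxylic acid.
  CH(CH2OH): pendant –CH2OH on an sp³ backbone C → alcohol.
  CH(CH2OCH3): pendant –CH2OCH3: C–O–C linkage → ether.
  CH(OH): –OH on an sp³ carbon → alcohol (secondary).
  CH2CONHCH2: –C(=O)–N– linkage → amide (the N is not an amine).
  CH(OCH3): pendant –OCH3: C–O–C with sp³ C, no adjacent C=O → ether.
  CH=CH: C=C double bond → alkene.
  CH(COOCH3): pendant –COOCH3: carbonyl C bonded to C and –OCH3 → ester.
  CH(CHO): pendant –CHO: carbonyl C bonded to C and H → aldehyde.
  COOH: –COOH: carbonyl C bonded to –OH and C → carboxylic acid (the –OH is not a separate alcohol).
Ester appears at: CH(COOCH3), CH(COOCH3) → 2.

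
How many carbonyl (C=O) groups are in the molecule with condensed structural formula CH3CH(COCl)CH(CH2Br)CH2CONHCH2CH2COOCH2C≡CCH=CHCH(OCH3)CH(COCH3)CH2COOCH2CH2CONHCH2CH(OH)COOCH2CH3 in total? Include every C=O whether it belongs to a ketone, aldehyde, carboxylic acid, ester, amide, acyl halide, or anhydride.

7

CH(COCl): acyl halide, 1 C=O (running total 1).
CH2CONHCH2: amide, 1 C=O (running total 2).
CH2COOCH2: ester, 1 C=O (running total 3).
CH(COCH3): ketone, 1 C=O (running total 4).
CH2COOCH2: ester, 1 C=O (running total 5).
CH2CONHCH2: amide, 1 C=O (running total 6).
COOCH2CH3: ester, 1 C=O (running total 7).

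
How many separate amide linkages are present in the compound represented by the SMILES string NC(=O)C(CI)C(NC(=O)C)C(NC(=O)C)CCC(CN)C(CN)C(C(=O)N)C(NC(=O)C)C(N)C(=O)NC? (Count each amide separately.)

Reading the structure from left to right:
  H2NCO: –C(=O)NH2: carbonyl C bonded to C and to N → amide (the N is not a separate amine).
  CH(CH2I): pendant –CH2X: halogen on sp³ carbon → alkyl halide.
  CH(NHCOCH3): pendant –NHC(=O)CH3: N bonded to a carbonyl → amide (not amine).
  CH(NHCOCH3): pendant –NHC(=O)CH3: N bonded to a carbonyl → amide (not amine).
  CH(CH2NH2): pendant –CH2NH2: N on sp³ C, no adjacent C=O → amine.
  CH(CH2NH2): pendant –CH2NH2: N on sp³ C, no adjacent C=O → amine.
  CH(CONH2): pendant –CONH2: carbonyl C bonded to C and N → amide.
  CH(NHCOCH3): pendant –NHC(=O)CH3: N bonded to a carbonyl → amide (not amine).
  CH(NH2): –NH2 on an sp³ carbon with no adjacent C=O → amine.
  CONHCH3: –C(=O)NHCH3: carbonyl C bonded to C and to N → amide (the N is not an amine).
Amide appears at: H2NCO, CH(NHCOCH3), CH(NHCOCH3), CH(CONH2), CH(NHCOCH3), CONHCH3 → 6.

6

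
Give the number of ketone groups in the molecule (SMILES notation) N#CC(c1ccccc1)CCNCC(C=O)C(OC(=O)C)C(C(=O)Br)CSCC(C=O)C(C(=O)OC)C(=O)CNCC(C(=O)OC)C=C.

1

Reading the structure from left to right:
  N≡C: N≡C–: carbon triple-bonded to nitrogen → nitrile.
  CH(C6H5): pendant –C6H5: benzene ring → arene.
  CH2NHCH2: C–N–C with sp³ carbons and no adjacent C=O → amine (secondary).
  CH(CHO): pendant –CHO: carbonyl C bonded to C and H → aldehyde.
  CH(OCOCH3): pendant –OC(=O)CH3: an acyloxy group → ester.
  CH(COBr): pendant –C(=O)X: carbonyl C bonded to C and halogen → acyl halide.
  CH2SCH2: C–S–C linkage → sulfide (thioether).
  CH(CHO): pendant –CHO: carbonyl C bonded to C and H → aldehyde.
  CH(COOCH3): pendant –COOCH3: carbonyl C bonded to C and –OCH3 → ester.
  CO: –C(=O)– with carbon on both sides → ketone.
  CH2NHCH2: C–N–C with sp³ carbons and no adjacent C=O → amine (secondary).
  CH(COOCH3): pendant –COOCH3: carbonyl C bonded to C and –OCH3 → ester.
  CH=CH2: C=C double bond → alkene.
Ketone appears at: CO → 1.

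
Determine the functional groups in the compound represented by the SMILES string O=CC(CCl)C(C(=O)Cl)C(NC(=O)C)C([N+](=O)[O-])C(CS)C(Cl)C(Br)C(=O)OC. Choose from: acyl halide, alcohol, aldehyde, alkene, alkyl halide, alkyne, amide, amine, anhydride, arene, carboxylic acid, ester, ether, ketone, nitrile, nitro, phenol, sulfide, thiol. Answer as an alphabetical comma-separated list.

acyl halide, aldehyde, alkyl halide, amide, ester, nitro, thiol

Taking each segment in turn:
  OHC: terminal –CHO: carbonyl C bonded to H and C → aldehyde.
  CH(CH2Cl): pendant –CH2X: halogen on sp³ carbon → alkyl halide.
  CH(COCl): pendant –C(=O)X: carbonyl C bonded to C and halogen → acyl halide.
  CH(NHCOCH3): pendant –NHC(=O)CH3: N bonded to a carbonyl → amide (not amine).
  CH(NO2): –NO2 on an sp³ carbon → nitro (the N=O is not a carbonyl).
  CH(CH2SH): pendant –CH2SH → thiol.
  CH(Cl): halogen on an sp³ carbon → alkyl halide.
  CH(Br): halogen on an sp³ carbon → alkyl halide.
  COOCH3: –C(=O)OCH3: carbonyl C bonded to C and to –OCH3 → ester (not ketone + ether).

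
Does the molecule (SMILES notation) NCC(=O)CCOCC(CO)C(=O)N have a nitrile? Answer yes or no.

no

–NH2 on an sp³ carbon with no adjacent C=O → amine.
–C(=O)– with carbon on both sides → ketone.
C–O–C with sp³ carbons on both sides and no adjacent C=O → ether.
pendant –CH2OH on an sp³ backbone C → alcohol.
–C(=O)NH2: carbonyl C bonded to C and to N → amide (the N is not a separate amine).
The groups actually present are: alcohol, amide, amine, ether, ketone.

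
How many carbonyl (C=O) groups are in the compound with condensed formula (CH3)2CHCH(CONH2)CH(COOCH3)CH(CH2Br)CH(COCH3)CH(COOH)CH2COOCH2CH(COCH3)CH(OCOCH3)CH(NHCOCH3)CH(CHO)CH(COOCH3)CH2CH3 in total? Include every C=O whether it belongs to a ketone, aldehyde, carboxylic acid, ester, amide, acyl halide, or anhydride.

CH(CONH2): amide, 1 C=O (running total 1).
CH(COOCH3): ester, 1 C=O (running total 2).
CH(COCH3): ketone, 1 C=O (running total 3).
CH(COOH): carboxylic acid, 1 C=O (running total 4).
CH2COOCH2: ester, 1 C=O (running total 5).
CH(COCH3): ketone, 1 C=O (running total 6).
CH(OCOCH3): ester, 1 C=O (running total 7).
CH(NHCOCH3): amide, 1 C=O (running total 8).
CH(CHO): aldehyde, 1 C=O (running total 9).
CH(COOCH3): ester, 1 C=O (running total 10).

10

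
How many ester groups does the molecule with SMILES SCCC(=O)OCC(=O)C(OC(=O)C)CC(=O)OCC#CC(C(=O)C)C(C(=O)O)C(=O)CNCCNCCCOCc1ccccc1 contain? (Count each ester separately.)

Working along the chain:
  HSCH2: –SH on an sp³ carbon → thiol.
  CH2COOCH2: –C(=O)–O–C with C on the carbonyl side → ester.
  CO: –C(=O)– with carbon on both sides → ketone.
  CH(OCOCH3): pendant –OC(=O)CH3: an acyloxy group → ester.
  CH2COOCH2: –C(=O)–O–C with C on the carbonyl side → ester.
  C≡C: C≡C triple bond → alkyne.
  CH(COCH3): pendant –COCH3: carbonyl C bonded to two carbons → ketone.
  CH(COOH): pendant –COOH: carbonyl C bonded to C and –OH → carboxylic acid.
  CO: –C(=O)– with carbon on both sides → ketone.
  CH2NHCH2: C–N–C with sp³ carbons and no adjacent C=O → amine (secondary).
  CH2NHCH2: C–N–C with sp³ carbons and no adjacent C=O → amine (secondary).
  CH2OCH2: C–O–C with sp³ carbons on both sides and no adjacent C=O → ether.
  C6H5: –C6H5 phenyl ring → arene.
Ester appears at: CH2COOCH2, CH(OCOCH3), CH2COOCH2 → 3.

3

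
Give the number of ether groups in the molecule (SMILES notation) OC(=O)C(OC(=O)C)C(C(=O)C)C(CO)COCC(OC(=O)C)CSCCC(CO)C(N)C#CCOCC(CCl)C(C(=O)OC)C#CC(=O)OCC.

2

–COOH: carbonyl C bonded to –OH and C → carboxylic acid (the –OH is not a separate alcohol).
pendant –OC(=O)CH3: an acyloxy group → ester.
pendant –COCH3: carbonyl C bonded to two carbons → ketone.
pendant –CH2OH on an sp³ backbone C → alcohol.
C–O–C with sp³ carbons on both sides and no adjacent C=O → ether.
pendant –OC(=O)CH3: an acyloxy group → ester.
C–S–C linkage → sulfide (thioether).
pendant –CH2OH on an sp³ backbone C → alcohol.
–NH2 on an sp³ carbon with no adjacent C=O → amine.
C≡C triple bond → alkyne.
C–O–C with sp³ carbons on both sides and no adjacent C=O → ether.
pendant –CH2X: halogen on sp³ carbon → alkyl halide.
pendant –COOCH3: carbonyl C bonded to C and –OCH3 → ester.
C≡C triple bond → alkyne.
–C(=O)OCH2CH3: carbonyl C bonded to C and to –OEt → ester.
Ether appears at: CH2OCH2, CH2OCH2 → 2.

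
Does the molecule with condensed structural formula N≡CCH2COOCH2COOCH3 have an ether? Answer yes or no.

N≡C–: carbon triple-bonded to nitrogen → nitrile.
–C(=O)–O–C with C on the carbonyl side → ester.
–C(=O)OCH3: carbonyl C bonded to C and to –OCH3 → ester (not ketone + ether).
In each of CH2COOCH2 and COOCH3, the C–O–C oxygen is adjacent to a C=O, so it belongs to an ester, not an ether.
The groups actually present are: ester, nitrile.

no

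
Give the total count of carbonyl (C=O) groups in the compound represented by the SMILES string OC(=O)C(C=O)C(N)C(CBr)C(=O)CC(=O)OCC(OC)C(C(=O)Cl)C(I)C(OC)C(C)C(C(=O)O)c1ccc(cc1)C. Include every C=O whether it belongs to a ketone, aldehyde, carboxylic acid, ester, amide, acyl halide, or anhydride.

HOOC: carboxylic acid, 1 C=O (running total 1).
CH(CHO): aldehyde, 1 C=O (running total 2).
CO: ketone, 1 C=O (running total 3).
CH2COOCH2: ester, 1 C=O (running total 4).
CH(COCl): acyl halide, 1 C=O (running total 5).
CH(COOH): carboxylic acid, 1 C=O (running total 6).

6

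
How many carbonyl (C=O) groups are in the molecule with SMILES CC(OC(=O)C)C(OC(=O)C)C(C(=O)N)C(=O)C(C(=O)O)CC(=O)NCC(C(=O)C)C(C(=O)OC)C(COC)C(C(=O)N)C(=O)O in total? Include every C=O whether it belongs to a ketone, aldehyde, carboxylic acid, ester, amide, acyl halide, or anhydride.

CH(OCOCH3): ester, 1 C=O (running total 1).
CH(OCOCH3): ester, 1 C=O (running total 2).
CH(CONH2): amide, 1 C=O (running total 3).
CO: ketone, 1 C=O (running total 4).
CH(COOH): carboxylic acid, 1 C=O (running total 5).
CH2CONHCH2: amide, 1 C=O (running total 6).
CH(COCH3): ketone, 1 C=O (running total 7).
CH(COOCH3): ester, 1 C=O (running total 8).
CH(CONH2): amide, 1 C=O (running total 9).
COOH: carboxylic acid, 1 C=O (running total 10).

10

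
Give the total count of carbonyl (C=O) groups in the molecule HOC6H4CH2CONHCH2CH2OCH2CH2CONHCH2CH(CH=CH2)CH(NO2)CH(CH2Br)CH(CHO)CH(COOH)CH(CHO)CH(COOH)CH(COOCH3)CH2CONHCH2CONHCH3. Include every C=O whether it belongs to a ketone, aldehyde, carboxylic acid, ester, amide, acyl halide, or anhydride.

CH2CONHCH2: amide, 1 C=O (running total 1).
CH2CONHCH2: amide, 1 C=O (running total 2).
CH(CHO): aldehyde, 1 C=O (running total 3).
CH(COOH): carboxylic acid, 1 C=O (running total 4).
CH(CHO): aldehyde, 1 C=O (running total 5).
CH(COOH): carboxylic acid, 1 C=O (running total 6).
CH(COOCH3): ester, 1 C=O (running total 7).
CH2CONHCH2: amide, 1 C=O (running total 8).
CONHCH3: amide, 1 C=O (running total 9).

9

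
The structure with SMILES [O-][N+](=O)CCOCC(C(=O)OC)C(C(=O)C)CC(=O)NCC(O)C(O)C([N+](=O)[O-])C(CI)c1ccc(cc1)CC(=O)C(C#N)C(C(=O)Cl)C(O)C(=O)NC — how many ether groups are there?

1

Reading the structure from left to right:
  O2NCH2: –NO2 on carbon → nitro group.
  CH2OCH2: C–O–C with sp³ carbons on both sides and no adjacent C=O → ether.
  CH(COOCH3): pendant –COOCH3: carbonyl C bonded to C and –OCH3 → ester.
  CH(COCH3): pendant –COCH3: carbonyl C bonded to two carbons → ketone.
  CH2CONHCH2: –C(=O)–N– linkage → amide (the N is not an amine).
  CH(OH): –OH on an sp³ carbon → alcohol (secondary).
  CH(OH): –OH on an sp³ carbon → alcohol (secondary).
  CH(NO2): –NO2 on an sp³ carbon → nitro (the N=O is not a carbonyl).
  CH(CH2I): pendant –CH2X: halogen on sp³ carbon → alkyl halide.
  C6H4: para-disubstituted benzene ring → arene.
  CO: –C(=O)– with carbon on both sides → ketone.
  CH(CN): pendant –C≡N: nitrile.
  CH(COCl): pendant –C(=O)X: carbonyl C bonded to C and halogen → acyl halide.
  CH(OH): –OH on an sp³ carbon → alcohol (secondary).
  CONHCH3: –C(=O)NHCH3: carbonyl C bonded to C and to N → amide (the N is not an amine).
Ether appears at: CH2OCH2 → 1.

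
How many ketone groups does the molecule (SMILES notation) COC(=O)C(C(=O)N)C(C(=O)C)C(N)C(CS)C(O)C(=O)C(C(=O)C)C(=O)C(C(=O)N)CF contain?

Taking each segment in turn:
  CH3OOC: CH3O–C(=O)–: carbonyl C bonded to C and to –OCH3 → ester (not ketone + ether).
  CH(CONH2): pendant –CONH2: carbonyl C bonded to C and N → amide.
  CH(COCH3): pendant –COCH3: carbonyl C bonded to two carbons → ketone.
  CH(NH2): –NH2 on an sp³ carbon with no adjacent C=O → amine.
  CH(CH2SH): pendant –CH2SH → thiol.
  CH(OH): –OH on an sp³ carbon → alcohol (secondary).
  CO: –C(=O)– with carbon on both sides → ketone.
  CH(COCH3): pendant –COCH3: carbonyl C bonded to two carbons → ketone.
  CO: –C(=O)– with carbon on both sides → ketone.
  CH(CONH2): pendant –CONH2: carbonyl C bonded to C and N → amide.
  CH2F: halogen on an sp³ carbon → alkyl halide.
Ketone appears at: CH(COCH3), CO, CH(COCH3), CO → 4.

4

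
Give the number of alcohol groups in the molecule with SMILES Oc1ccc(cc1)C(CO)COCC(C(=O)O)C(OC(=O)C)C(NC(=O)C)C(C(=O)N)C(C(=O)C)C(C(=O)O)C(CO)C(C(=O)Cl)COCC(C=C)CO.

–OH attached directly to an aromatic ring → phenol (not alcohol); the ring itself is an arene.
pendant –CH2OH on an sp³ backbone C → alcohol.
C–O–C with sp³ carbons on both sides and no adjacent C=O → ether.
pendant –COOH: carbonyl C bonded to C and –OH → carboxylic acid.
pendant –OC(=O)CH3: an acyloxy group → ester.
pendant –NHC(=O)CH3: N bonded to a carbonyl → amide (not amine).
pendant –CONH2: carbonyl C bonded to C and N → amide.
pendant –COCH3: carbonyl C bonded to two carbons → ketone.
pendant –COOH: carbonyl C bonded to C and –OH → carboxylic acid.
pendant –CH2OH on an sp³ backbone C → alcohol.
pendant –C(=O)X: carbonyl C bonded to C and halogen → acyl halide.
C–O–C with sp³ carbons on both sides and no adjacent C=O → ether.
pendant –CH=CH2: C=C double bond → alkene.
–OH on an sp³ carbon → alcohol.
Alcohol appears at: CH(CH2OH), CH(CH2OH), CH2OH → 3.

3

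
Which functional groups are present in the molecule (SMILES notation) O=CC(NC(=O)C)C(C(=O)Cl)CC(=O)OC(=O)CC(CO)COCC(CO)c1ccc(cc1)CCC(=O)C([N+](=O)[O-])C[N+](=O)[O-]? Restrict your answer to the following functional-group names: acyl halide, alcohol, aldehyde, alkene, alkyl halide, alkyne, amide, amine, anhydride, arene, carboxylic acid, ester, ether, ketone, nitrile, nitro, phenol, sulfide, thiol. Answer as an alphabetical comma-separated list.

acyl halide, alcohol, aldehyde, amide, anhydride, arene, ether, ketone, nitro

Working along the chain:
  OHC: terminal –CHO: carbonyl C bonded to H and C → aldehyde.
  CH(NHCOCH3): pendant –NHC(=O)CH3: N bonded to a carbonyl → amide (not amine).
  CH(COCl): pendant –C(=O)X: carbonyl C bonded to C and halogen → acyl halide.
  CH2CO-O-COCH2: two acyl groups sharing one oxygen, –C(=O)–O–C(=O)– → anhydride.
  CH(CH2OH): pendant –CH2OH on an sp³ backbone C → alcohol.
  CH2OCH2: C–O–C with sp³ carbons on both sides and no adjacent C=O → ether.
  CH(CH2OH): pendant –CH2OH on an sp³ backbone C → alcohol.
  C6H4: para-disubstituted benzene ring → arene.
  CO: –C(=O)– with carbon on both sides → ketone.
  CH(NO2): –NO2 on an sp³ carbon → nitro (the N=O is not a carbonyl).
  CH2NO2: –NO2 on carbon → nitro group.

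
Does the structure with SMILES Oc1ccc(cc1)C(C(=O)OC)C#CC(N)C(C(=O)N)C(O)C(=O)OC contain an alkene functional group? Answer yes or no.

no

–OH attached directly to an aromatic ring → phenol (not alcohol); the ring itself is an arene.
pendant –COOCH3: carbonyl C bonded to C and –OCH3 → ester.
C≡C triple bond → alkyne.
–NH2 on an sp³ carbon with no adjacent C=O → amine.
pendant –CONH2: carbonyl C bonded to C and N → amide.
–OH on an sp³ carbon → alcohol (secondary).
–C(=O)OCH3: carbonyl C bonded to C and to –OCH3 → ester (not ketone + ether).
In HOC6H4, the C=C units are part of an aromatic ring, which is an arene, not an isolated alkene.
The groups actually present are: alcohol, alkyne, amide, amine, arene, ester, phenol.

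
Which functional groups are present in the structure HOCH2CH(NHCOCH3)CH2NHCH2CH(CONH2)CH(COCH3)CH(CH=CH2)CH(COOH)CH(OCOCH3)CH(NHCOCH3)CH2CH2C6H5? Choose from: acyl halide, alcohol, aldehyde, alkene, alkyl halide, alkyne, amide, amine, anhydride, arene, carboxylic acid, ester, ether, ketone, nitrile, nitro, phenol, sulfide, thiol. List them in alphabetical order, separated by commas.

Taking each segment in turn:
  HOCH2: HO– on an sp³ carbon → alcohol.
  CH(NHCOCH3): pendant –NHC(=O)CH3: N bonded to a carbonyl → amide (not amine).
  CH2NHCH2: C–N–C with sp³ carbons and no adjacent C=O → amine (secondary).
  CH(CONH2): pendant –CONH2: carbonyl C bonded to C and N → amide.
  CH(COCH3): pendant –COCH3: carbonyl C bonded to two carbons → ketone.
  CH(CH=CH2): pendant –CH=CH2: C=C double bond → alkene.
  CH(COOH): pendant –COOH: carbonyl C bonded to C and –OH → carboxylic acid.
  CH(OCOCH3): pendant –OC(=O)CH3: an acyloxy group → ester.
  CH(NHCOCH3): pendant –NHC(=O)CH3: N bonded to a carbonyl → amide (not amine).
  C6H5: –C6H5 phenyl ring → arene.

alcohol, alkene, amide, amine, arene, carboxylic acid, ester, ketone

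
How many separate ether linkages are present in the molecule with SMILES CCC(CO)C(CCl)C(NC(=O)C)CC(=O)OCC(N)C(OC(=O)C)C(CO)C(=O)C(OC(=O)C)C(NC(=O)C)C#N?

Working along the chain:
  CH(CH2OH): pendant –CH2OH on an sp³ backbone C → alcohol.
  CH(CH2Cl): pendant –CH2X: halogen on sp³ carbon → alkyl halide.
  CH(NHCOCH3): pendant –NHC(=O)CH3: N bonded to a carbonyl → amide (not amine).
  CH2COOCH2: –C(=O)–O–C with C on the carbonyl side → ester.
  CH(NH2): –NH2 on an sp³ carbon with no adjacent C=O → amine.
  CH(OCOCH3): pendant –OC(=O)CH3: an acyloxy group → ester.
  CH(CH2OH): pendant –CH2OH on an sp³ backbone C → alcohol.
  CO: –C(=O)– with carbon on both sides → ketone.
  CH(OCOCH3): pendant –OC(=O)CH3: an acyloxy group → ester.
  CH(NHCOCH3): pendant –NHC(=O)CH3: N bonded to a carbonyl → amide (not amine).
  CN: –C≡N: carbon triple-bonded to nitrogen → nitrile.
No segment is a ether: CH(CH2OH) is alcohol, not ether; CH2COOCH2 is ester, not ether; CH(OCOCH3) is ester, not ether. → 0.

0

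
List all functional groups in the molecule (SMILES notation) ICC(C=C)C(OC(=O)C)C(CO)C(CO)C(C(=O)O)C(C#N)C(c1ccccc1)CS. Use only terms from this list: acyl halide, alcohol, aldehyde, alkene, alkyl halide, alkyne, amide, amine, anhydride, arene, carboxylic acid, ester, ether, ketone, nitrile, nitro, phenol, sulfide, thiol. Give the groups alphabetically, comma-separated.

alcohol, alkene, alkyl halide, arene, carboxylic acid, ester, nitrile, thiol

Reading the structure from left to right:
  ICH2: halogen on an sp³ carbon → alkyl halide.
  CH(CH=CH2): pendant –CH=CH2: C=C double bond → alkene.
  CH(OCOCH3): pendant –OC(=O)CH3: an acyloxy group → ester.
  CH(CH2OH): pendant –CH2OH on an sp³ backbone C → alcohol.
  CH(CH2OH): pendant –CH2OH on an sp³ backbone C → alcohol.
  CH(COOH): pendant –COOH: carbonyl C bonded to C and –OH → carboxylic acid.
  CH(CN): pendant –C≡N: nitrile.
  CH(C6H5): pendant –C6H5: benzene ring → arene.
  CH2SH: –SH on an sp³ carbon → thiol.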